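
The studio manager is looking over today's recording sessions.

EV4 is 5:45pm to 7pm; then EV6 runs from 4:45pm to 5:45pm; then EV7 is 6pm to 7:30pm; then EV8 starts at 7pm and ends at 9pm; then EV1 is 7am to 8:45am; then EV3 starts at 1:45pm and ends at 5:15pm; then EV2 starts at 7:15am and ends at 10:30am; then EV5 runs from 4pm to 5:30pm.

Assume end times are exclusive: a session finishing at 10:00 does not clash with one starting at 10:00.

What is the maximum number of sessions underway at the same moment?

Walk through starts and ends in time order (an end at T is processed before a start at T):
7am start EV1 → 1
7:15am start EV2 → 2
8:45am end EV1 → 1
10:30am end EV2 → 0
1:45pm start EV3 → 1
4pm start EV5 → 2
4:45pm start EV6 → 3
5:15pm end EV3 → 2
5:30pm end EV5 → 1
5:45pm end EV6 → 0
5:45pm start EV4 → 1
6pm start EV7 → 2
7pm end EV4 → 1
7pm start EV8 → 2
7:30pm end EV7 → 1
9pm end EV8 → 0
Peak is 3, at 4:45pm (EV3, EV5, EV6).

3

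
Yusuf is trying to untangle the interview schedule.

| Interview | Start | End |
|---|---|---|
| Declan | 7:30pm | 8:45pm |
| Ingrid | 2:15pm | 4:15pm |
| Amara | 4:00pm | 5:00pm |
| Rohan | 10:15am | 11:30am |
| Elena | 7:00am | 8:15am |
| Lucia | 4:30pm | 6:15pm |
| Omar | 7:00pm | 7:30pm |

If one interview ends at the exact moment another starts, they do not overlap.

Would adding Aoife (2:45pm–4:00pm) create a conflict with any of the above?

Yes — it overlaps Ingrid

Elena: ends 8:15am at or before Aoife starts 2:45pm → clear.
Rohan: ends 11:30am at or before Aoife starts 2:45pm → clear.
Ingrid: starts 2:15pm before Aoife ends 4:00pm, and ends 4:15pm after Aoife starts 2:45pm → overlap.
Amara: starts 4:00pm at or after Aoife ends 4:00pm → clear.
Lucia: starts 4:30pm at or after Aoife ends 4:00pm → clear.
Omar: starts 7:00pm at or after Aoife ends 4:00pm → clear.
Declan: starts 7:30pm at or after Aoife ends 4:00pm → clear.
Aoife overlaps Ingrid.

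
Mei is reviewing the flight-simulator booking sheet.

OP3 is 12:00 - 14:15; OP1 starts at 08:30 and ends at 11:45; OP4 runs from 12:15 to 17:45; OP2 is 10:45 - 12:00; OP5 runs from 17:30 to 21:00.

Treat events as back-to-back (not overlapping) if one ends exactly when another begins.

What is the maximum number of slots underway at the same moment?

Walk through starts and ends in time order (an end at T is processed before a start at T):
08:30 start OP1 → 1
10:45 start OP2 → 2
11:45 end OP1 → 1
12:00 end OP2 → 0
12:00 start OP3 → 1
12:15 start OP4 → 2
14:15 end OP3 → 1
17:30 start OP5 → 2
17:45 end OP4 → 1
21:00 end OP5 → 0
Peak is 2, at 10:45 (OP1, OP2).

2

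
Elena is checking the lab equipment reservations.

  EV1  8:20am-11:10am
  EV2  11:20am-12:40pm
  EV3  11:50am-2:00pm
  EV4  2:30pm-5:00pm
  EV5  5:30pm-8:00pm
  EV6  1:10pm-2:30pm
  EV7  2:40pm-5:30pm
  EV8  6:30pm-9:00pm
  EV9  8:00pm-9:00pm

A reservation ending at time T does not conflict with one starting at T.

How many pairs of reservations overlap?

Sorted by start: EV1, EV2, EV3, EV6, EV4, EV7, EV5, EV8, EV9.
EV2 starts after EV1 ends; EV1 is clear from here.
EV3 starts before EV2 ends → EV2 and EV3 overlap.
EV6 starts after EV2 ends; EV2 is clear from here.
EV6 starts before EV3 ends → EV3 and EV6 overlap.
EV4 starts after EV3 ends; EV3 is clear from here.
EV4 starts exactly when EV6 ends (back-to-back, no overlap); EV6 is clear from here.
EV7 starts before EV4 ends → EV4 and EV7 overlap.
EV5 starts after EV4 ends; EV4 is clear from here.
EV5 starts exactly when EV7 ends (back-to-back, no overlap); EV7 is clear from here.
EV8 starts before EV5 ends → EV5 and EV8 overlap.
EV9 starts exactly when EV5 ends (back-to-back, no overlap).
EV9 starts before EV8 ends → EV8 and EV9 overlap.
Overlapping pairs: EV2 & EV3, EV3 & EV6, EV4 & EV7, EV5 & EV8, EV8 & EV9 — 5 in total.

5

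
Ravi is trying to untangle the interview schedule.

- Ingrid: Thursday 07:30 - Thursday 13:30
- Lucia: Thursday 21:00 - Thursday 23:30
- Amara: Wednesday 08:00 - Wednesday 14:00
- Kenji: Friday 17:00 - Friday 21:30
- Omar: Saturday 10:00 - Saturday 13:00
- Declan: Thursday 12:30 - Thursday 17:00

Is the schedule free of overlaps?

Sorted by start: Amara, Ingrid, Declan, Lucia, Kenji, Omar.
Ingrid starts after Amara ends; Amara is clear from here.
Declan starts before Ingrid ends → Ingrid and Declan overlap.
That's a conflict, so the schedule is not conflict-free.

No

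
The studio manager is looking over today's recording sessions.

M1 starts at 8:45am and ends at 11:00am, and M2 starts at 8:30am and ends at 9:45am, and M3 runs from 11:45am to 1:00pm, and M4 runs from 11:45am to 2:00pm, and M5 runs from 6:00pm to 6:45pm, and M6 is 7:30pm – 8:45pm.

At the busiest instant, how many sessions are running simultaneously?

Walk through starts and ends in time order (an end at T is processed before a start at T):
8:30am start M2 → 1
8:45am start M1 → 2
9:45am end M2 → 1
11:00am end M1 → 0
11:45am start M3 → 1
11:45am start M4 → 2
1:00pm end M3 → 1
2:00pm end M4 → 0
6:00pm start M5 → 1
6:45pm end M5 → 0
7:30pm start M6 → 1
8:45pm end M6 → 0
Peak is 2, at 8:45am (M1, M2).

2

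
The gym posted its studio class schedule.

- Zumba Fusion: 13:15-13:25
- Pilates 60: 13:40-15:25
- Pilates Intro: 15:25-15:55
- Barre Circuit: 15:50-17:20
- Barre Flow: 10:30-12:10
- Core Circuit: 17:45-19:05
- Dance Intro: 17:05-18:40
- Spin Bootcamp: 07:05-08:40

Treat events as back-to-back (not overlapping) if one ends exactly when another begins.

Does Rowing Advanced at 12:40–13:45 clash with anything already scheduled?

Yes — it overlaps Pilates 60, Zumba Fusion

Spin Bootcamp: ends 08:40 at or before Rowing Advanced starts 12:40 → clear.
Barre Flow: ends 12:10 at or before Rowing Advanced starts 12:40 → clear.
Zumba Fusion: starts 13:15 before Rowing Advanced ends 13:45, and ends 13:25 after Rowing Advanced starts 12:40 → overlap.
Pilates 60: starts 13:40 before Rowing Advanced ends 13:45, and ends 15:25 after Rowing Advanced starts 12:40 → overlap.
Pilates Intro: starts 15:25 at or after Rowing Advanced ends 13:45 → clear.
Barre Circuit: starts 15:50 at or after Rowing Advanced ends 13:45 → clear.
Dance Intro: starts 17:05 at or after Rowing Advanced ends 13:45 → clear.
Core Circuit: starts 17:45 at or after Rowing Advanced ends 13:45 → clear.
Rowing Advanced overlaps Pilates 60, Zumba Fusion.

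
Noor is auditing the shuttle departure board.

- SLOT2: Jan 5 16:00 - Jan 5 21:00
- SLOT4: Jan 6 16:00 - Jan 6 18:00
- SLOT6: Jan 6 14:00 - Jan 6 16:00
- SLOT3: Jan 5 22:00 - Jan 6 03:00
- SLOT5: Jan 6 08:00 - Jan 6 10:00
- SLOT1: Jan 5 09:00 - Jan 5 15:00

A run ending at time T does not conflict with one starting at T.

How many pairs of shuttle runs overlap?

0

Sorted by start: SLOT1, SLOT2, SLOT3, SLOT5, SLOT6, SLOT4.
SLOT2 starts after SLOT1 ends — done with SLOT1.
SLOT3 starts after SLOT2 ends — done with SLOT2.
SLOT5 starts after SLOT3 ends — done with SLOT3.
SLOT6 starts after SLOT5 ends — done with SLOT5.
SLOT4 starts exactly when SLOT6 ends (back-to-back, no overlap).
No pair overlaps.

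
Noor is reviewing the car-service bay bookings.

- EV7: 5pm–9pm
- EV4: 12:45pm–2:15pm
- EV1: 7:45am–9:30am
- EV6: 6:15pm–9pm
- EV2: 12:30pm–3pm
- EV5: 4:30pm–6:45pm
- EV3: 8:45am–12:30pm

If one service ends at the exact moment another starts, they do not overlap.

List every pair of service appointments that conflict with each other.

EV1 & EV3, EV2 & EV4, EV5 & EV6, EV5 & EV7, EV6 & EV7

Two intervals overlap when each starts before the other ends.
Sorted by start: EV1, EV3, EV2, EV4, EV5, EV7, EV6.
EV3 starts before EV1 ends → EV1 and EV3 overlap.
EV2 starts after EV1 ends; EV1 is clear from here.
EV2 starts exactly when EV3 ends (back-to-back, no overlap); EV3 is clear from here.
EV4 starts before EV2 ends → EV2 and EV4 overlap.
EV5 starts after EV2 ends; EV2 is clear from here.
EV5 starts after EV4 ends; EV4 is clear from here.
EV7 starts before EV5 ends → EV5 and EV7 overlap.
EV6 starts before EV5 ends → EV5 and EV6 overlap.
EV6 starts before EV7 ends → EV7 and EV6 overlap.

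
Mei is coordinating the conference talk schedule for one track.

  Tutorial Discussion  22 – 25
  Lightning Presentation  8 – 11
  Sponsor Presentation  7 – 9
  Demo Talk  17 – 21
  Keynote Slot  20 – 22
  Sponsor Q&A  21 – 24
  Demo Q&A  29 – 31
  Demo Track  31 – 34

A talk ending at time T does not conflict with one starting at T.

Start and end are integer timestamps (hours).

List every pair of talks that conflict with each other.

Demo Talk & Keynote Slot, Keynote Slot & Sponsor Q&A, Lightning Presentation & Sponsor Presentation, Sponsor Q&A & Tutorial Discussion

Sorted by start: Sponsor Presentation, Lightning Presentation, Demo Talk, Keynote Slot, Sponsor Q&A, Tutorial Discussion, Demo Q&A, Demo Track.
Lightning Presentation starts before Sponsor Presentation ends → Sponsor Presentation and Lightning Presentation overlap.
Demo Talk starts after Sponsor Presentation ends — done with Sponsor Presentation.
Demo Talk starts after Lightning Presentation ends — done with Lightning Presentation.
Keynote Slot starts before Demo Talk ends → Demo Talk and Keynote Slot overlap.
Sponsor Q&A starts exactly when Demo Talk ends (back-to-back, no overlap) — done with Demo Talk.
Sponsor Q&A starts before Keynote Slot ends → Keynote Slot and Sponsor Q&A overlap.
Tutorial Discussion starts exactly when Keynote Slot ends (back-to-back, no overlap) — done with Keynote Slot.
Tutorial Discussion starts before Sponsor Q&A ends → Sponsor Q&A and Tutorial Discussion overlap.
Demo Q&A starts after Sponsor Q&A ends — done with Sponsor Q&A.
Demo Q&A starts after Tutorial Discussion ends — done with Tutorial Discussion.
Demo Track starts exactly when Demo Q&A ends (back-to-back, no overlap).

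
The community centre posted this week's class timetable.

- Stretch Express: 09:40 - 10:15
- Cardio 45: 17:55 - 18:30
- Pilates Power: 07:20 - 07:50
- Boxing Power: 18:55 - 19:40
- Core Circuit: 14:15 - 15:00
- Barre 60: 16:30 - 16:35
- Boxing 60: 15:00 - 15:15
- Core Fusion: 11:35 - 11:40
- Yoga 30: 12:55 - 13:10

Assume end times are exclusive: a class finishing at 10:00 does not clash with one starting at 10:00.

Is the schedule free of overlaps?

Yes

Check each pair: they overlap iff neither finishes before the other starts.
Sorted by start: Pilates Power, Stretch Express, Core Fusion, Yoga 30, Core Circuit, Boxing 60, Barre 60, Cardio 45, Boxing Power.
Stretch Express starts after Pilates Power ends; Pilates Power is clear from here.
Core Fusion starts after Stretch Express ends; Stretch Express is clear from here.
Yoga 30 starts after Core Fusion ends; Core Fusion is clear from here.
Core Circuit starts after Yoga 30 ends; Yoga 30 is clear from here.
Boxing 60 starts exactly when Core Circuit ends (back-to-back, no overlap); Core Circuit is clear from here.
Barre 60 starts after Boxing 60 ends; Boxing 60 is clear from here.
Cardio 45 starts after Barre 60 ends; Barre 60 is clear from here.
Boxing Power starts after Cardio 45 ends.
Every pair is clear; the schedule has no overlaps.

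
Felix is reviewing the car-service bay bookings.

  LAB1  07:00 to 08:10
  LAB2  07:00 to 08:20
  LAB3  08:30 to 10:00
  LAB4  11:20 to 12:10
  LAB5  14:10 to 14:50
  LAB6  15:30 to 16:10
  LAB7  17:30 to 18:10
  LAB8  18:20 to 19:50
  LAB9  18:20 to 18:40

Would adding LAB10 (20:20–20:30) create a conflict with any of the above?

LAB1: ends 08:10 at or before LAB10 starts 20:20 → clear.
LAB2: ends 08:20 at or before LAB10 starts 20:20 → clear.
LAB3: ends 10:00 at or before LAB10 starts 20:20 → clear.
LAB4: ends 12:10 at or before LAB10 starts 20:20 → clear.
LAB5: ends 14:50 at or before LAB10 starts 20:20 → clear.
LAB6: ends 16:10 at or before LAB10 starts 20:20 → clear.
LAB7: ends 18:10 at or before LAB10 starts 20:20 → clear.
LAB8: ends 19:50 at or before LAB10 starts 20:20 → clear.
LAB9: ends 18:40 at or before LAB10 starts 20:20 → clear.

No — it doesn't clash with anything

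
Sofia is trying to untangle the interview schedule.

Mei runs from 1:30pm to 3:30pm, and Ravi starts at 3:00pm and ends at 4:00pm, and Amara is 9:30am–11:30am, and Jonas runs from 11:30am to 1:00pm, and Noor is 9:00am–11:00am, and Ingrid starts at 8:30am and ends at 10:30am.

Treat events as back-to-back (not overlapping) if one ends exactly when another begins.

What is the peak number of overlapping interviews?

3

Sweep the timeline, counting +1 at each start and −1 at each end (ends before starts at a tie):
8:30am start Ingrid → 1
9:00am start Noor → 2
9:30am start Amara → 3
10:30am end Ingrid → 2
11:00am end Noor → 1
11:30am end Amara → 0
11:30am start Jonas → 1
1:00pm end Jonas → 0
1:30pm start Mei → 1
3:00pm start Ravi → 2
3:30pm end Mei → 1
4:00pm end Ravi → 0
Peak is 3, at 9:30am (Amara, Ingrid, Noor).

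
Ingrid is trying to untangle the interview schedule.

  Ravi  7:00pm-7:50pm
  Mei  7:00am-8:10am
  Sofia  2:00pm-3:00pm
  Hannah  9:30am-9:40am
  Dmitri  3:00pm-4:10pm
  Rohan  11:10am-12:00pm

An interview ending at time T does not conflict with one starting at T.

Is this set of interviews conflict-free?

Yes

Check each pair: they overlap iff neither finishes before the other starts.
Sorted by start: Mei, Hannah, Rohan, Sofia, Dmitri, Ravi.
Hannah starts after Mei ends, so Mei has no further overlaps.
Rohan starts after Hannah ends, so Hannah has no further overlaps.
Sofia starts after Rohan ends, so Rohan has no further overlaps.
Dmitri starts exactly when Sofia ends (back-to-back, no overlap), so Sofia has no further overlaps.
Ravi starts after Dmitri ends.
Every pair is clear; the schedule has no overlaps.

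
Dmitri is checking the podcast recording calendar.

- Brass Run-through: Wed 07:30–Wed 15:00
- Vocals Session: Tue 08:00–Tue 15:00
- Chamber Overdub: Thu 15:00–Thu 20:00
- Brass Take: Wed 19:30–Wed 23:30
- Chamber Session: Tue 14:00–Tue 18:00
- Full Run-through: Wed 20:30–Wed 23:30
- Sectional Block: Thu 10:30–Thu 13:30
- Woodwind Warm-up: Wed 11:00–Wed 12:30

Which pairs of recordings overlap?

Brass Run-through & Woodwind Warm-up, Brass Take & Full Run-through, Chamber Session & Vocals Session

Two intervals overlap when each starts before the other ends.
Sorted by start: Vocals Session, Chamber Session, Brass Run-through, Woodwind Warm-up, Brass Take, Full Run-through, Sectional Block, Chamber Overdub.
Chamber Session starts before Vocals Session ends → Vocals Session and Chamber Session overlap.
Brass Run-through starts after Vocals Session ends, so nothing later overlaps Vocals Session either.
Brass Run-through starts after Chamber Session ends, so nothing later overlaps Chamber Session either.
Woodwind Warm-up starts before Brass Run-through ends → Brass Run-through and Woodwind Warm-up overlap.
Brass Take starts after Brass Run-through ends, so nothing later overlaps Brass Run-through either.
Brass Take starts after Woodwind Warm-up ends, so nothing later overlaps Woodwind Warm-up either.
Full Run-through starts before Brass Take ends → Brass Take and Full Run-through overlap.
Sectional Block starts after Brass Take ends, so nothing later overlaps Brass Take either.
Sectional Block starts after Full Run-through ends, so nothing later overlaps Full Run-through either.
Chamber Overdub starts after Sectional Block ends.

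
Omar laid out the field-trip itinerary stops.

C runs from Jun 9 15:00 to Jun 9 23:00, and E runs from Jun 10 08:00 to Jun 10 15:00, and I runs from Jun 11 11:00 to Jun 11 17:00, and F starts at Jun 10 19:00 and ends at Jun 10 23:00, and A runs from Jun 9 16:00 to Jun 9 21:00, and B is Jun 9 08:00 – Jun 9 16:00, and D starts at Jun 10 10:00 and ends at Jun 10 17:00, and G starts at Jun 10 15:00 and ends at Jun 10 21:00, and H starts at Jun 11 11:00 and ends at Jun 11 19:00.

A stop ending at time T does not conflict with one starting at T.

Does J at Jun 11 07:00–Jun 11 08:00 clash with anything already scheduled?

B: ends Jun 9 16:00 at or before J starts Jun 11 07:00 → clear.
C: ends Jun 9 23:00 at or before J starts Jun 11 07:00 → clear.
A: ends Jun 9 21:00 at or before J starts Jun 11 07:00 → clear.
E: ends Jun 10 15:00 at or before J starts Jun 11 07:00 → clear.
D: ends Jun 10 17:00 at or before J starts Jun 11 07:00 → clear.
G: ends Jun 10 21:00 at or before J starts Jun 11 07:00 → clear.
F: ends Jun 10 23:00 at or before J starts Jun 11 07:00 → clear.
H: starts Jun 11 11:00 at or after J ends Jun 11 08:00 → clear.
I: starts Jun 11 11:00 at or after J ends Jun 11 08:00 → clear.

No — it doesn't clash with anything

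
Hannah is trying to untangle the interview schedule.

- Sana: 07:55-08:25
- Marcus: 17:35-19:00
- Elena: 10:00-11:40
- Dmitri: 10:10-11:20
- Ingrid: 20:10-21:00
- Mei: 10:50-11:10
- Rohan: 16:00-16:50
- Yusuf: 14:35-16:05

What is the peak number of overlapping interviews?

3

Sweep the timeline, counting +1 at each start and −1 at each end (ends before starts at a tie):
07:55 start Sana → 1
08:25 end Sana → 0
10:00 start Elena → 1
10:10 start Dmitri → 2
10:50 start Mei → 3
11:10 end Mei → 2
11:20 end Dmitri → 1
11:40 end Elena → 0
14:35 start Yusuf → 1
16:00 start Rohan → 2
16:05 end Yusuf → 1
16:50 end Rohan → 0
17:35 start Marcus → 1
19:00 end Marcus → 0
20:10 start Ingrid → 1
21:00 end Ingrid → 0
Peak is 3, at 10:50 (Dmitri, Elena, Mei).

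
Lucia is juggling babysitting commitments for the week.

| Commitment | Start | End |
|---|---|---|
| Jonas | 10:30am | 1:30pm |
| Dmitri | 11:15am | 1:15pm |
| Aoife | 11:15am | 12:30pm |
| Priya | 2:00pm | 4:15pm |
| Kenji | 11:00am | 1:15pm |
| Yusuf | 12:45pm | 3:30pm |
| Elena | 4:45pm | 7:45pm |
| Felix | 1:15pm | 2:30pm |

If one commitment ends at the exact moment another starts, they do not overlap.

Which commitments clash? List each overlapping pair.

Sorted by start: Jonas, Kenji, Dmitri, Aoife, Yusuf, Felix, Priya, Elena.
Kenji starts before Jonas ends → Jonas and Kenji overlap.
Dmitri starts before Jonas ends → Jonas and Dmitri overlap.
Aoife starts before Jonas ends → Jonas and Aoife overlap.
Yusuf starts before Jonas ends → Jonas and Yusuf overlap.
Felix starts before Jonas ends → Jonas and Felix overlap.
Priya starts after Jonas ends, so nothing later overlaps Jonas either.
Dmitri starts before Kenji ends → Kenji and Dmitri overlap.
Aoife starts before Kenji ends → Kenji and Aoife overlap.
Yusuf starts before Kenji ends → Kenji and Yusuf overlap.
Felix starts exactly when Kenji ends (back-to-back, no overlap), so nothing later overlaps Kenji either.
Aoife starts before Dmitri ends → Dmitri and Aoife overlap.
Yusuf starts before Dmitri ends → Dmitri and Yusuf overlap.
Felix starts exactly when Dmitri ends (back-to-back, no overlap), so nothing later overlaps Dmitri either.
Yusuf starts after Aoife ends, so nothing later overlaps Aoife either.
Felix starts before Yusuf ends → Yusuf and Felix overlap.
Priya starts before Yusuf ends → Yusuf and Priya overlap.
Elena starts after Yusuf ends.
Priya starts before Felix ends → Felix and Priya overlap.
Elena starts after Felix ends.
Elena starts after Priya ends.

Aoife & Dmitri, Aoife & Jonas, Aoife & Kenji, Dmitri & Jonas, Dmitri & Kenji, Dmitri & Yusuf, Felix & Jonas, Felix & Priya, Felix & Yusuf, Jonas & Kenji, Jonas & Yusuf, Kenji & Yusuf, Priya & Yusuf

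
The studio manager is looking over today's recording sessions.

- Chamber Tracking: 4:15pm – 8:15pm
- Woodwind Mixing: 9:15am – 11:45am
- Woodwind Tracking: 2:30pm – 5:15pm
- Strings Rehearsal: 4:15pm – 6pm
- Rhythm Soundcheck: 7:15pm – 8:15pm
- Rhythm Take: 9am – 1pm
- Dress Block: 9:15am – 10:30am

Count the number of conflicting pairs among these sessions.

7

Sorted by start: Rhythm Take, Woodwind Mixing, Dress Block, Woodwind Tracking, Strings Rehearsal, Chamber Tracking, Rhythm Soundcheck.
Woodwind Mixing starts before Rhythm Take ends → Rhythm Take and Woodwind Mixing overlap.
Dress Block starts before Rhythm Take ends → Rhythm Take and Dress Block overlap.
Woodwind Tracking starts after Rhythm Take ends, so nothing later overlaps Rhythm Take either.
Dress Block starts before Woodwind Mixing ends → Woodwind Mixing and Dress Block overlap.
Woodwind Tracking starts after Woodwind Mixing ends, so nothing later overlaps Woodwind Mixing either.
Woodwind Tracking starts after Dress Block ends, so nothing later overlaps Dress Block either.
Strings Rehearsal starts before Woodwind Tracking ends → Woodwind Tracking and Strings Rehearsal overlap.
Chamber Tracking starts before Woodwind Tracking ends → Woodwind Tracking and Chamber Tracking overlap.
Rhythm Soundcheck starts after Woodwind Tracking ends.
Chamber Tracking starts before Strings Rehearsal ends → Strings Rehearsal and Chamber Tracking overlap.
Rhythm Soundcheck starts after Strings Rehearsal ends.
Rhythm Soundcheck starts before Chamber Tracking ends → Chamber Tracking and Rhythm Soundcheck overlap.
Overlapping pairs: Chamber Tracking & Rhythm Soundcheck, Chamber Tracking & Strings Rehearsal, Chamber Tracking & Woodwind Tracking, Dress Block & Rhythm Take, Dress Block & Woodwind Mixing, Rhythm Take & Woodwind Mixing, Strings Rehearsal & Woodwind Tracking — 7 in total.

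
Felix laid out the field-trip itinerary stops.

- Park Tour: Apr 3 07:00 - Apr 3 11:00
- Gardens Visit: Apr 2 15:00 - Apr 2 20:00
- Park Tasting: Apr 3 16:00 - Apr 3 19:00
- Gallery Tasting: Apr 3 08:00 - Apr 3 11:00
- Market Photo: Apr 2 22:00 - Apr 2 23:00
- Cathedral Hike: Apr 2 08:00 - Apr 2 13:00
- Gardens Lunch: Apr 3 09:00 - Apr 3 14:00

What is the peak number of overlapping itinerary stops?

3

Walk through starts and ends in time order (an end at T is processed before a start at T):
Apr 2 08:00 start Cathedral Hike → 1
Apr 2 13:00 end Cathedral Hike → 0
Apr 2 15:00 start Gardens Visit → 1
Apr 2 20:00 end Gardens Visit → 0
Apr 2 22:00 start Market Photo → 1
Apr 2 23:00 end Market Photo → 0
Apr 3 07:00 start Park Tour → 1
Apr 3 08:00 start Gallery Tasting → 2
Apr 3 09:00 start Gardens Lunch → 3
Apr 3 11:00 end Gallery Tasting → 2
Apr 3 11:00 end Park Tour → 1
Apr 3 14:00 end Gardens Lunch → 0
Apr 3 16:00 start Park Tasting → 1
Apr 3 19:00 end Park Tasting → 0
Peak is 3, at Apr 3 09:00 (Gallery Tasting, Gardens Lunch, Park Tour).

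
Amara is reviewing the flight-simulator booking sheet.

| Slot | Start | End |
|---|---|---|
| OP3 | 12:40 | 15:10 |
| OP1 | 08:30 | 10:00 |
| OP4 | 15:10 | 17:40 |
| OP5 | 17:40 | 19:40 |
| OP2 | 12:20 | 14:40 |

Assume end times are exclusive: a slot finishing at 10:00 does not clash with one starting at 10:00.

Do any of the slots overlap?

Two intervals overlap when each starts before the other ends.
Sorted by start: OP1, OP2, OP3, OP4, OP5.
OP2 starts after OP1 ends, so OP1 has no further overlaps.
OP3 starts before OP2 ends → OP2 and OP3 overlap.
That's a conflict, so the schedule is not conflict-free.

Yes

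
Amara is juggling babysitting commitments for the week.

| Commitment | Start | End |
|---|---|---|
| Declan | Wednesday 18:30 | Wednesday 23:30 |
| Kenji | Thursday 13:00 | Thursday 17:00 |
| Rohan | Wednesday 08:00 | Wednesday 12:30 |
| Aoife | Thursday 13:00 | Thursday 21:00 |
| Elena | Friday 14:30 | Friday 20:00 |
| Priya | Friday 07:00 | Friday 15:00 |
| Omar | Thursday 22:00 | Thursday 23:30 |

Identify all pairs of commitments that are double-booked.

Aoife & Kenji, Elena & Priya

Two intervals overlap when each starts before the other ends.
Sorted by start: Rohan, Declan, Kenji, Aoife, Omar, Priya, Elena.
Declan starts after Rohan ends — done with Rohan.
Kenji starts after Declan ends — done with Declan.
Aoife starts before Kenji ends → Kenji and Aoife overlap.
Omar starts after Kenji ends — done with Kenji.
Omar starts after Aoife ends — done with Aoife.
Priya starts after Omar ends — done with Omar.
Elena starts before Priya ends → Priya and Elena overlap.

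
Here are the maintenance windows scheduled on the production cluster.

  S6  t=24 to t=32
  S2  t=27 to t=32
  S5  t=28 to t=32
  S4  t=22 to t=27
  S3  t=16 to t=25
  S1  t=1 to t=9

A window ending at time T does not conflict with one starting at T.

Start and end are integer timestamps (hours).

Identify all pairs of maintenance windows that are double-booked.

S2 & S5, S2 & S6, S3 & S4, S3 & S6, S4 & S6, S5 & S6

Sorted by start: S1, S3, S4, S6, S2, S5.
S3 starts after S1 ends — done with S1.
S4 starts before S3 ends → S3 and S4 overlap.
S6 starts before S3 ends → S3 and S6 overlap.
S2 starts after S3 ends — done with S3.
S6 starts before S4 ends → S4 and S6 overlap.
S2 starts exactly when S4 ends (back-to-back, no overlap) — done with S4.
S2 starts before S6 ends → S6 and S2 overlap.
S5 starts before S6 ends → S6 and S5 overlap.
S5 starts before S2 ends → S2 and S5 overlap.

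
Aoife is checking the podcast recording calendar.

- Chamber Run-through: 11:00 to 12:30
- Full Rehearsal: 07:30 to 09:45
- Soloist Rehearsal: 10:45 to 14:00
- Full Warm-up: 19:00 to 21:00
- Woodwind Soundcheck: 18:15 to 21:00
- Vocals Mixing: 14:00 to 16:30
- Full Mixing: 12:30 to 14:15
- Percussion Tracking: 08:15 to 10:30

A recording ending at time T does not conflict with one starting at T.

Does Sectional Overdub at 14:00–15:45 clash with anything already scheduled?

Full Rehearsal: ends 09:45 at or before Sectional Overdub starts 14:00 → clear.
Percussion Tracking: ends 10:30 at or before Sectional Overdub starts 14:00 → clear.
Soloist Rehearsal: ends 14:00 at or before Sectional Overdub starts 14:00 → clear.
Chamber Run-through: ends 12:30 at or before Sectional Overdub starts 14:00 → clear.
Full Mixing: starts 12:30 before Sectional Overdub ends 15:45, and ends 14:15 after Sectional Overdub starts 14:00 → overlap.
Vocals Mixing: starts 14:00 before Sectional Overdub ends 15:45, and ends 16:30 after Sectional Overdub starts 14:00 → overlap.
Woodwind Soundcheck: starts 18:15 at or after Sectional Overdub ends 15:45 → clear.
Full Warm-up: starts 19:00 at or after Sectional Overdub ends 15:45 → clear.
Sectional Overdub overlaps Full Mixing, Vocals Mixing.

Yes — it overlaps Full Mixing, Vocals Mixing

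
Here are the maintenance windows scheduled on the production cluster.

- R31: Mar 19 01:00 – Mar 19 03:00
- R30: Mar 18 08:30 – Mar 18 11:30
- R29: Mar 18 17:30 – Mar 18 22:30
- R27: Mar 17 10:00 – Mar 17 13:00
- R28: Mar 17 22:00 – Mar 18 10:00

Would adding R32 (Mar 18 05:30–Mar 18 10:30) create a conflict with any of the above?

Yes — it overlaps R28, R30

R27: ends Mar 17 13:00 at or before R32 starts Mar 18 05:30 → clear.
R28: starts Mar 17 22:00 before R32 ends Mar 18 10:30, and ends Mar 18 10:00 after R32 starts Mar 18 05:30 → overlap.
R30: starts Mar 18 08:30 before R32 ends Mar 18 10:30, and ends Mar 18 11:30 after R32 starts Mar 18 05:30 → overlap.
R29: starts Mar 18 17:30 at or after R32 ends Mar 18 10:30 → clear.
R31: starts Mar 19 01:00 at or after R32 ends Mar 18 10:30 → clear.
R32 overlaps R28, R30.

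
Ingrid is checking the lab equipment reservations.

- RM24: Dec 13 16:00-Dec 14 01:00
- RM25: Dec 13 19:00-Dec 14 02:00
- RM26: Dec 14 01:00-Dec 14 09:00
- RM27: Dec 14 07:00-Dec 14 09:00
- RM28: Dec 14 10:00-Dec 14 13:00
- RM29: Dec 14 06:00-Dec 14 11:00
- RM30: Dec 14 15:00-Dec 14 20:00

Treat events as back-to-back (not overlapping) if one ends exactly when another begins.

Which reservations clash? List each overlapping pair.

Two intervals overlap when each starts before the other ends.
Sorted by start: RM24, RM25, RM26, RM29, RM27, RM28, RM30.
RM25 starts before RM24 ends → RM24 and RM25 overlap.
RM26 starts exactly when RM24 ends (back-to-back, no overlap), so RM24 has no further overlaps.
RM26 starts before RM25 ends → RM25 and RM26 overlap.
RM29 starts after RM25 ends, so RM25 has no further overlaps.
RM29 starts before RM26 ends → RM26 and RM29 overlap.
RM27 starts before RM26 ends → RM26 and RM27 overlap.
RM28 starts after RM26 ends, so RM26 has no further overlaps.
RM27 starts before RM29 ends → RM29 and RM27 overlap.
RM28 starts before RM29 ends → RM29 and RM28 overlap.
RM30 starts after RM29 ends.
RM28 starts after RM27 ends, so RM27 has no further overlaps.
RM30 starts after RM28 ends.

RM24 & RM25, RM25 & RM26, RM26 & RM27, RM26 & RM29, RM27 & RM29, RM28 & RM29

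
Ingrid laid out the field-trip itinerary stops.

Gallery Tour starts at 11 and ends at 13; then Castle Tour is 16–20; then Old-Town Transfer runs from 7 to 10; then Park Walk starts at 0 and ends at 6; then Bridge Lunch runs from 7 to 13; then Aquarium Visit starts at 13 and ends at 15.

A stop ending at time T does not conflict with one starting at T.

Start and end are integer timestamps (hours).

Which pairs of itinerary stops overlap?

Two intervals overlap when each starts before the other ends.
Sorted by start: Park Walk, Old-Town Transfer, Bridge Lunch, Gallery Tour, Aquarium Visit, Castle Tour.
Old-Town Transfer starts after Park Walk ends, so Park Walk has no further overlaps.
Bridge Lunch starts before Old-Town Transfer ends → Old-Town Transfer and Bridge Lunch overlap.
Gallery Tour starts after Old-Town Transfer ends, so Old-Town Transfer has no further overlaps.
Gallery Tour starts before Bridge Lunch ends → Bridge Lunch and Gallery Tour overlap.
Aquarium Visit starts exactly when Bridge Lunch ends (back-to-back, no overlap), so Bridge Lunch has no further overlaps.
Aquarium Visit starts exactly when Gallery Tour ends (back-to-back, no overlap), so Gallery Tour has no further overlaps.
Castle Tour starts after Aquarium Visit ends.

Bridge Lunch & Gallery Tour, Bridge Lunch & Old-Town Transfer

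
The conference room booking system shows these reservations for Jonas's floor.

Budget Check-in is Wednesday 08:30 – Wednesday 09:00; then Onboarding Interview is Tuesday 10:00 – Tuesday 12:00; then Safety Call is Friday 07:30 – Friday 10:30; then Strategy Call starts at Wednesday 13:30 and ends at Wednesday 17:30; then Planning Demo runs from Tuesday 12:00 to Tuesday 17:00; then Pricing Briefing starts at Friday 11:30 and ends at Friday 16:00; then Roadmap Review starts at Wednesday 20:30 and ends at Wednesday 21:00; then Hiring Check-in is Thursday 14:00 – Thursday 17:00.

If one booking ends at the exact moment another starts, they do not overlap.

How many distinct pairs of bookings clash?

Check each pair: they overlap iff neither finishes before the other starts.
Sorted by start: Onboarding Interview, Planning Demo, Budget Check-in, Strategy Call, Roadmap Review, Hiring Check-in, Safety Call, Pricing Briefing.
Planning Demo starts exactly when Onboarding Interview ends (back-to-back, no overlap), so nothing later overlaps Onboarding Interview either.
Budget Check-in starts after Planning Demo ends, so nothing later overlaps Planning Demo either.
Strategy Call starts after Budget Check-in ends, so nothing later overlaps Budget Check-in either.
Roadmap Review starts after Strategy Call ends, so nothing later overlaps Strategy Call either.
Hiring Check-in starts after Roadmap Review ends, so nothing later overlaps Roadmap Review either.
Safety Call starts after Hiring Check-in ends, so nothing later overlaps Hiring Check-in either.
Pricing Briefing starts after Safety Call ends.
No pair overlaps.

0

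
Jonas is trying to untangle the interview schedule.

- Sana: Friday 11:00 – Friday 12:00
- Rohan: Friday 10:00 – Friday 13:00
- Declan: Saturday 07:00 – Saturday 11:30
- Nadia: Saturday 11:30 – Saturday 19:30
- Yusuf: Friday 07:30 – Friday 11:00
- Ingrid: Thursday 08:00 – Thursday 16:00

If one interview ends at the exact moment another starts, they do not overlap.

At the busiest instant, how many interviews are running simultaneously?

Sort all start/end points and keep a running count:
Thursday 08:00 start Ingrid → 1
Thursday 16:00 end Ingrid → 0
Friday 07:30 start Yusuf → 1
Friday 10:00 start Rohan → 2
Friday 11:00 end Yusuf → 1
Friday 11:00 start Sana → 2
Friday 12:00 end Sana → 1
Friday 13:00 end Rohan → 0
Saturday 07:00 start Declan → 1
Saturday 11:30 end Declan → 0
Saturday 11:30 start Nadia → 1
Saturday 19:30 end Nadia → 0
Peak is 2, at Friday 10:00 (Rohan, Yusuf).

2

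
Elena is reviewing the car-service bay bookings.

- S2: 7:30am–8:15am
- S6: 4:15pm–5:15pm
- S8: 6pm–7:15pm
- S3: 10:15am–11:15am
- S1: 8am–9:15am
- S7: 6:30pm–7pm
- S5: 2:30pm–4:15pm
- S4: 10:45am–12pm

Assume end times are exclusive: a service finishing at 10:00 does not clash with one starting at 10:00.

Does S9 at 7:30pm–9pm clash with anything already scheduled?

S2: ends 8:15am at or before S9 starts 7:30pm → clear.
S1: ends 9:15am at or before S9 starts 7:30pm → clear.
S3: ends 11:15am at or before S9 starts 7:30pm → clear.
S4: ends 12pm at or before S9 starts 7:30pm → clear.
S5: ends 4:15pm at or before S9 starts 7:30pm → clear.
S6: ends 5:15pm at or before S9 starts 7:30pm → clear.
S8: ends 7:15pm at or before S9 starts 7:30pm → clear.
S7: ends 7pm at or before S9 starts 7:30pm → clear.

No — it doesn't clash with anything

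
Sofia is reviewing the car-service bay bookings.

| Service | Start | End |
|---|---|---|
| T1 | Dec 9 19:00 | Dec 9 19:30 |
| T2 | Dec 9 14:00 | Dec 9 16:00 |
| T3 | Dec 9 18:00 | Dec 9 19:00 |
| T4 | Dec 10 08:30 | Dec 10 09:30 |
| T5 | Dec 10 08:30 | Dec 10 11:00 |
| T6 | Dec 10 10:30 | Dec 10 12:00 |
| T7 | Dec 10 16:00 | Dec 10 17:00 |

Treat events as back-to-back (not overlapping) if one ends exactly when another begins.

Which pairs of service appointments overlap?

T4 & T5, T5 & T6

Sorted by start: T2, T3, T1, T4, T5, T6, T7.
T3 starts after T2 ends, so nothing later overlaps T2 either.
T1 starts exactly when T3 ends (back-to-back, no overlap), so nothing later overlaps T3 either.
T4 starts after T1 ends, so nothing later overlaps T1 either.
T5 starts before T4 ends → T4 and T5 overlap.
T6 starts after T4 ends, so nothing later overlaps T4 either.
T6 starts before T5 ends → T5 and T6 overlap.
T7 starts after T5 ends.
T7 starts after T6 ends.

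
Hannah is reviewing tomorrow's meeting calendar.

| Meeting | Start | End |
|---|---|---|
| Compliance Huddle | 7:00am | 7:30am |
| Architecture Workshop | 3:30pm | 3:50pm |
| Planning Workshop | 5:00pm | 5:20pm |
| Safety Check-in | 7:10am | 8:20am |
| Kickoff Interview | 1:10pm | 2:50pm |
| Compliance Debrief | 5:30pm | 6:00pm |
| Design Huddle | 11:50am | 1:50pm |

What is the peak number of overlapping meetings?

2

Sort all start/end points and keep a running count:
7:00am start Compliance Huddle → 1
7:10am start Safety Check-in → 2
7:30am end Compliance Huddle → 1
8:20am end Safety Check-in → 0
11:50am start Design Huddle → 1
1:10pm start Kickoff Interview → 2
1:50pm end Design Huddle → 1
2:50pm end Kickoff Interview → 0
3:30pm start Architecture Workshop → 1
3:50pm end Architecture Workshop → 0
5:00pm start Planning Workshop → 1
5:20pm end Planning Workshop → 0
5:30pm start Compliance Debrief → 1
6:00pm end Compliance Debrief → 0
Peak is 2, at 7:10am (Compliance Huddle, Safety Check-in).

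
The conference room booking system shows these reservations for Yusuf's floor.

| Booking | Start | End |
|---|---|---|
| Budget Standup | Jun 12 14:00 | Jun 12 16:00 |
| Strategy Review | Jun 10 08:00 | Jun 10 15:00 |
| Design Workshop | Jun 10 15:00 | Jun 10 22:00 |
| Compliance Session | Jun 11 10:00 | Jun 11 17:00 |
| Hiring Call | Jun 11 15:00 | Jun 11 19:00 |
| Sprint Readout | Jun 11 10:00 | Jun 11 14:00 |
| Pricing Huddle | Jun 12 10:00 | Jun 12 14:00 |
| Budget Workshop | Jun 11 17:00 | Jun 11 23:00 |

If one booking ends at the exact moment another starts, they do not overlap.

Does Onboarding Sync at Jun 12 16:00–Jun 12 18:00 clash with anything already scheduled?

No — it doesn't clash with anything

Strategy Review: ends Jun 10 15:00 at or before Onboarding Sync starts Jun 12 16:00 → clear.
Design Workshop: ends Jun 10 22:00 at or before Onboarding Sync starts Jun 12 16:00 → clear.
Compliance Session: ends Jun 11 17:00 at or before Onboarding Sync starts Jun 12 16:00 → clear.
Sprint Readout: ends Jun 11 14:00 at or before Onboarding Sync starts Jun 12 16:00 → clear.
Hiring Call: ends Jun 11 19:00 at or before Onboarding Sync starts Jun 12 16:00 → clear.
Budget Workshop: ends Jun 11 23:00 at or before Onboarding Sync starts Jun 12 16:00 → clear.
Pricing Huddle: ends Jun 12 14:00 at or before Onboarding Sync starts Jun 12 16:00 → clear.
Budget Standup: ends Jun 12 16:00 at or before Onboarding Sync starts Jun 12 16:00 → clear.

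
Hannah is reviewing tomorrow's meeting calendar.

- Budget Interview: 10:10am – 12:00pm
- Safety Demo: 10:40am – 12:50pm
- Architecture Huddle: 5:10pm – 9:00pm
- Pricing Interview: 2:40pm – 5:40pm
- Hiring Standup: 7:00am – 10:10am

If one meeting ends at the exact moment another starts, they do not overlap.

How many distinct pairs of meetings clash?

2

Sorted by start: Hiring Standup, Budget Interview, Safety Demo, Pricing Interview, Architecture Huddle.
Budget Interview starts exactly when Hiring Standup ends (back-to-back, no overlap), so nothing later overlaps Hiring Standup either.
Safety Demo starts before Budget Interview ends → Budget Interview and Safety Demo overlap.
Pricing Interview starts after Budget Interview ends, so nothing later overlaps Budget Interview either.
Pricing Interview starts after Safety Demo ends, so nothing later overlaps Safety Demo either.
Architecture Huddle starts before Pricing Interview ends → Pricing Interview and Architecture Huddle overlap.
Overlapping pairs: Architecture Huddle & Pricing Interview, Budget Interview & Safety Demo — 2 in total.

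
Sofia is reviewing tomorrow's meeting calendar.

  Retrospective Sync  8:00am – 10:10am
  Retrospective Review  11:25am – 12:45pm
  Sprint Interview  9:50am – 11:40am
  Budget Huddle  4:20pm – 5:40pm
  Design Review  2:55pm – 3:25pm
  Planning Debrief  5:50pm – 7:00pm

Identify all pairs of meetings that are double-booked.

Retrospective Review & Sprint Interview, Retrospective Sync & Sprint Interview

Sorted by start: Retrospective Sync, Sprint Interview, Retrospective Review, Design Review, Budget Huddle, Planning Debrief.
Sprint Interview starts before Retrospective Sync ends → Retrospective Sync and Sprint Interview overlap.
Retrospective Review starts after Retrospective Sync ends — done with Retrospective Sync.
Retrospective Review starts before Sprint Interview ends → Sprint Interview and Retrospective Review overlap.
Design Review starts after Sprint Interview ends — done with Sprint Interview.
Design Review starts after Retrospective Review ends — done with Retrospective Review.
Budget Huddle starts after Design Review ends — done with Design Review.
Planning Debrief starts after Budget Huddle ends.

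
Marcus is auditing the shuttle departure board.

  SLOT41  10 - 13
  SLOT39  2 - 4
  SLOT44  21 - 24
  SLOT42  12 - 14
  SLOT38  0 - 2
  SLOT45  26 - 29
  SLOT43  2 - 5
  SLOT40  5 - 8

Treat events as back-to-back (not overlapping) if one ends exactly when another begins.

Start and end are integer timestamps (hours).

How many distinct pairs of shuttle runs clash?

Two intervals overlap when each starts before the other ends.
Sorted by start: SLOT38, SLOT39, SLOT43, SLOT40, SLOT41, SLOT42, SLOT44, SLOT45.
SLOT39 starts exactly when SLOT38 ends (back-to-back, no overlap) — done with SLOT38.
SLOT43 starts before SLOT39 ends → SLOT39 and SLOT43 overlap.
SLOT40 starts after SLOT39 ends — done with SLOT39.
SLOT40 starts exactly when SLOT43 ends (back-to-back, no overlap) — done with SLOT43.
SLOT41 starts after SLOT40 ends — done with SLOT40.
SLOT42 starts before SLOT41 ends → SLOT41 and SLOT42 overlap.
SLOT44 starts after SLOT41 ends — done with SLOT41.
SLOT44 starts after SLOT42 ends — done with SLOT42.
SLOT45 starts after SLOT44 ends.
Overlapping pairs: SLOT39 & SLOT43, SLOT41 & SLOT42 — 2 in total.

2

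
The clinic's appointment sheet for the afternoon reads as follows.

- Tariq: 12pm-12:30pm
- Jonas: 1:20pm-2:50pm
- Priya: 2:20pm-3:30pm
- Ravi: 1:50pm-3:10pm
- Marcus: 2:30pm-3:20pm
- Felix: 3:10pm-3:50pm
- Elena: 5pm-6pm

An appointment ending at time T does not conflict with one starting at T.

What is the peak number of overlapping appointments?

4

Walk through starts and ends in time order (an end at T is processed before a start at T):
12pm start Tariq → 1
12:30pm end Tariq → 0
1:20pm start Jonas → 1
1:50pm start Ravi → 2
2:20pm start Priya → 3
2:30pm start Marcus → 4
2:50pm end Jonas → 3
3:10pm end Ravi → 2
3:10pm start Felix → 3
3:20pm end Marcus → 2
3:30pm end Priya → 1
3:50pm end Felix → 0
5pm start Elena → 1
6pm end Elena → 0
Peak is 4, at 2:30pm (Jonas, Marcus, Priya, Ravi).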